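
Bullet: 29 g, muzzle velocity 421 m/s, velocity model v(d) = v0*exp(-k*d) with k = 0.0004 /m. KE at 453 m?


v = v0*exp(-k*d) = 421*exp(-0.0004*453) = 351.227 m/s
E = 0.5*m*v^2 = 0.5*0.029*351.227^2 = 1789 J

1789 J


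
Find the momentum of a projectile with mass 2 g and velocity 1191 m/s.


p = m*v = 0.002*1191 = 2.382 kg·m/s

2.382 kg·m/s


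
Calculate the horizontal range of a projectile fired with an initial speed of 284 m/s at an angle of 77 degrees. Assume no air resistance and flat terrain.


R = v0^2 * sin(2*theta) / g = 284^2 * sin(2*77°) / 9.81 = 3604 m

3604 m


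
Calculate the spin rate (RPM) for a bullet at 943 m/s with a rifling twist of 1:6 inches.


twist_m = 6*0.0254 = 0.1524 m
spin = v/twist = 943/0.1524 = 6187.664 rev/s
RPM = spin*60 = 6187.664*60 ≈ 371260 RPM

371260 RPM


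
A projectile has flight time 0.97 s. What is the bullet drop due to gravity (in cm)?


drop = 0.5*g*t^2 = 0.5*9.81*0.97^2 = 4.61511 m ≈ 461.5 cm

461.5 cm


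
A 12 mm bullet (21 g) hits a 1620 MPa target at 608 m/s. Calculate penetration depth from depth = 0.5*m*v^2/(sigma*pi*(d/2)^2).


A = pi*(d/2)^2 = pi*(12/2)^2 = 113.097 mm^2
E = 0.5*m*v^2 = 0.5*0.021*608^2 = 3881.47 J
depth = E/(sigma*A) = 3881.47 J / (1620 MPa * 113.097 mm^2) = 3881.47/(1620 * 113.097) m = 0.021185 m ≈ 21.19 mm

21.19 mm


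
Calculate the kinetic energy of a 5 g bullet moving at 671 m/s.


E = 0.5*m*v^2 = 0.5*0.005*671^2 = 1126 J

1126 J


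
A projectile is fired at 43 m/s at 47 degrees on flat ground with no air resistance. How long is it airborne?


T = 2*v0*sin(theta)/g = 2*43*sin(47°)/9.81 = 6.411 s

6.411 s


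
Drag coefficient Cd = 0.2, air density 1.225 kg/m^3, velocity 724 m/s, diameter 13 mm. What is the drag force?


A = pi*(d/2)^2 = pi*(13/2000)^2 = 1.32732e-04 m^2
Fd = 0.5*Cd*rho*A*v^2 = 0.5*0.2*1.225*1.32732e-04*724^2 = 8.523 N

8.523 N


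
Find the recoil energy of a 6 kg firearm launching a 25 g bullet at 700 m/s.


v_r = m_p*v_p/m_gun = 0.025*700/6 = 2.91667 m/s, E_r = 0.5*m_gun*v_r^2 = 0.5*6*2.91667^2 = 25.52 J

25.52 J


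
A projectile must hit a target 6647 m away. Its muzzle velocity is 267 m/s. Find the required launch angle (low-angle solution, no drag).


sin(2*theta) = R*g/v0^2 = 6647*9.81/267^2 = 0.914686, theta = arcsin(0.914686)/2 = 33.08°

33.08 degrees


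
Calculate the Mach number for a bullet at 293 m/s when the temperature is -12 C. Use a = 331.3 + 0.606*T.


a = 331.3 + 0.606*(-12) = 324.028 m/s
M = v/a = 293/324.028 = 0.9042

0.9042


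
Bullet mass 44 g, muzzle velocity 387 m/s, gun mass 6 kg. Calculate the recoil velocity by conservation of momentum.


v_recoil = m_p * v_p / m_gun = 0.044 * 387 / 6 = 2.838 m/s

2.838 m/s


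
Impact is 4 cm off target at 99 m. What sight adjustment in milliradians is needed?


1 mrad subtends 1 cm per 10 m of range, so adj = error_cm / (dist_m / 10) = 4 / (99/10) = 0.404 mrad

0.404 mrad


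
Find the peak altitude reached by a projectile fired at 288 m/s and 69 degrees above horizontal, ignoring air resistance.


H = (v0*sin(theta))^2 / (2g) = (288*sin(69°))^2 / (2*9.81) = 3685 m

3685 m


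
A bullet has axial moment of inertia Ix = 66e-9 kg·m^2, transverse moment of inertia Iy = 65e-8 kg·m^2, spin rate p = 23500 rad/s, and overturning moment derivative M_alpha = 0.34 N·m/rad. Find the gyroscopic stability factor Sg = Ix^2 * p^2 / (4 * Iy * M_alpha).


Sg = Ix^2 * p^2 / (4 * Iy * M_alpha) = (66e-9)^2 * 23500^2 / (4 * 65e-8 * 0.34) = 2.721

2.721


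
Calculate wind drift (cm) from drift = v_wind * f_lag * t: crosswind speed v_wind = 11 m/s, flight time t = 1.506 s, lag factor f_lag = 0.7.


drift = v_wind * lag * t = 11 * 0.7 * 1.506 = 11.5962 m ≈ 1160 cm

1160 cm


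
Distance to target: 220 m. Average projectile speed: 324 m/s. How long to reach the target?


t = d/v = 220/324 = 0.679 s

0.679 s


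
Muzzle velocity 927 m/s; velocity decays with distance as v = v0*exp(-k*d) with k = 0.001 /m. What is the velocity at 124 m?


v = v0*exp(-k*d) = 927*exp(-0.001*124) = 818.9 m/s

818.9 m/s


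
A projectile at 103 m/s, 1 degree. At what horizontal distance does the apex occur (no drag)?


R = v0^2*sin(2*theta)/g = 103^2*sin(2*1°)/9.81 = 37.742 m
apex_dist = R/2 = 37.742/2 = 18.87 m

18.87 m


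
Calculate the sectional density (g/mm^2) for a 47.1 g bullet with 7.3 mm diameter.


SD = m/d^2 = 47.1/7.3^2 = 0.8838 g/mm^2

0.8838 g/mm^2


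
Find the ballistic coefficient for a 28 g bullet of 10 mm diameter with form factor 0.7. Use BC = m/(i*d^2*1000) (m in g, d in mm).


BC = m/(i*d^2*1000) = 28/(0.7 * 10^2 * 1000) = 0.0004

0.0004


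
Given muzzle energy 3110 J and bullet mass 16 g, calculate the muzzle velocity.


v = sqrt(2*E/m) = sqrt(2*3110/0.016) = 623.5 m/s

623.5 m/s


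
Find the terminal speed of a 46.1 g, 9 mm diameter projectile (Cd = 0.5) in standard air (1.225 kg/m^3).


A = pi*(d/2)^2 = pi*(9/2000)^2 = 6.36173e-05 m^2
vt = sqrt(2mg/(Cd*rho*A)) = sqrt(2*0.0461*9.81/(0.5 * 1.225 * 6.36173e-05)) = 152.4 m/s

152.4 m/s


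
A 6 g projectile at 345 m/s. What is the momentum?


p = m*v = 0.006*345 = 2.07 kg·m/s

2.07 kg·m/s


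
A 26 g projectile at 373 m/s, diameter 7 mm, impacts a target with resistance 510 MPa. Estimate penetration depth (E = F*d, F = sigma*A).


A = pi*(d/2)^2 = pi*(7/2)^2 = 38.4845 mm^2
E = 0.5*m*v^2 = 0.5*0.026*373^2 = 1808.68 J
depth = E/(sigma*A) = 1808.68 J / (510 MPa * 38.4845 mm^2) = 1808.68/(510 * 38.4845) m = 0.092152 m ≈ 92.15 mm

92.15 mm


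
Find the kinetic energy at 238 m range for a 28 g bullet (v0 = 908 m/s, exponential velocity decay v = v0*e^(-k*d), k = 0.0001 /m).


v = v0*exp(-k*d) = 908*exp(-0.0001*238) = 886.645 m/s
E = 0.5*m*v^2 = 0.5*0.028*886.645^2 = 11006 J

11006 J


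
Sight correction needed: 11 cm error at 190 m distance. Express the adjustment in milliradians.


1 mrad subtends 1 cm per 10 m of range, so adj = error_cm / (dist_m / 10) = 11 / (190/10) = 0.5789 mrad

0.5789 mrad


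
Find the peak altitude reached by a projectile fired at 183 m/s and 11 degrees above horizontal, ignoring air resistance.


H = (v0*sin(theta))^2 / (2g) = (183*sin(11°))^2 / (2*9.81) = 62.14 m

62.14 m


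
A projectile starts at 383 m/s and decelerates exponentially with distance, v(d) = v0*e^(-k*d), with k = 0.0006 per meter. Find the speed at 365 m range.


v = v0*exp(-k*d) = 383*exp(-0.0006*365) = 307.7 m/s

307.7 m/s


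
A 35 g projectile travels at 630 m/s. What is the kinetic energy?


E = 0.5*m*v^2 = 0.5*0.035*630^2 = 6946 J

6946 J


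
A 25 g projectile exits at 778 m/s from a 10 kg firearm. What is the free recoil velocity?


v_recoil = m_p * v_p / m_gun = 0.025 * 778 / 10 = 1.945 m/s

1.945 m/s


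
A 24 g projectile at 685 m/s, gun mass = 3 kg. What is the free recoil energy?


v_r = m_p*v_p/m_gun = 0.024*685/3 = 5.48 m/s, E_r = 0.5*m_gun*v_r^2 = 0.5*3*5.48^2 = 45.05 J

45.05 J


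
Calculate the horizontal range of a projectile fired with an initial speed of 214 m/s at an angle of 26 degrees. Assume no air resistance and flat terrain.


R = v0^2 * sin(2*theta) / g = 214^2 * sin(2*26°) / 9.81 = 3679 m

3679 m


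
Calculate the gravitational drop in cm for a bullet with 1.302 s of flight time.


drop = 0.5*g*t^2 = 0.5*9.81*1.302^2 = 8.31498 m ≈ 831.5 cm

831.5 cm


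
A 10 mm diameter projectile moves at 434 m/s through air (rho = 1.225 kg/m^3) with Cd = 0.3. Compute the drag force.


A = pi*(d/2)^2 = pi*(10/2000)^2 = 7.85398e-05 m^2
Fd = 0.5*Cd*rho*A*v^2 = 0.5*0.3*1.225*7.85398e-05*434^2 = 2.718 N

2.718 N


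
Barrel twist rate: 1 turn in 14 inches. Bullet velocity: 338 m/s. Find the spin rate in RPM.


twist_m = 14*0.0254 = 0.3556 m
spin = v/twist = 338/0.3556 = 950.5062 rev/s
RPM = spin*60 = 950.5062*60 ≈ 57030 RPM

57030 RPM


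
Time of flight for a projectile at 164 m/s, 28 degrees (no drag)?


T = 2*v0*sin(theta)/g = 2*164*sin(28°)/9.81 = 15.7 s

15.7 s


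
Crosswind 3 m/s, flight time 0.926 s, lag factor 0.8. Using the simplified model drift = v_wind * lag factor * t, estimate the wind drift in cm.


drift = v_wind * lag * t = 3 * 0.8 * 0.926 = 2.2224 m ≈ 222.2 cm

222.2 cm


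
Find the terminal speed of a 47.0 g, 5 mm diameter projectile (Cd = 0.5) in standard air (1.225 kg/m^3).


A = pi*(d/2)^2 = pi*(5/2000)^2 = 1.96350e-05 m^2
vt = sqrt(2mg/(Cd*rho*A)) = sqrt(2*0.047*9.81/(0.5 * 1.225 * 1.96350e-05)) = 276.9 m/s

276.9 m/s


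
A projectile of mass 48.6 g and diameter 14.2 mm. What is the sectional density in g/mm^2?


SD = m/d^2 = 48.6/14.2^2 = 0.241 g/mm^2

0.241 g/mm^2


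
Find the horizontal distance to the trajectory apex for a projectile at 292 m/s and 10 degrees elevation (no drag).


R = v0^2*sin(2*theta)/g = 292^2*sin(2*10°)/9.81 = 2972.68 m
apex_dist = R/2 = 2972.68/2 = 1486 m

1486 m


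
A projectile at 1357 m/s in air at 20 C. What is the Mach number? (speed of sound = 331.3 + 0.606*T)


a = 331.3 + 0.606*(20) = 343.42 m/s
M = v/a = 1357/343.42 = 3.951

3.951


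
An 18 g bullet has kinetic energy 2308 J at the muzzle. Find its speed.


v = sqrt(2*E/m) = sqrt(2*2308/0.018) = 506.4 m/s

506.4 m/s


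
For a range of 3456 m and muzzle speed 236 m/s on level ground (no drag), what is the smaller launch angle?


sin(2*theta) = R*g/v0^2 = 3456*9.81/236^2 = 0.608722, theta = arcsin(0.608722)/2 = 18.75°

18.75 degrees


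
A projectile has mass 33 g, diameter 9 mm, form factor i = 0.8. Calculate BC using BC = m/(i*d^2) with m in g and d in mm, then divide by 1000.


BC = m/(i*d^2*1000) = 33/(0.8 * 9^2 * 1000) = 0.0005093

0.0005093


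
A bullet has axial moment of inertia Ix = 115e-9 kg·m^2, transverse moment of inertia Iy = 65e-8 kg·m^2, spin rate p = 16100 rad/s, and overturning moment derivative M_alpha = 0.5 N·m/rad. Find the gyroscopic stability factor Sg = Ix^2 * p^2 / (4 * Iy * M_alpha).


Sg = Ix^2 * p^2 / (4 * Iy * M_alpha) = (115e-9)^2 * 16100^2 / (4 * 65e-8 * 0.5) = 2.637

2.637


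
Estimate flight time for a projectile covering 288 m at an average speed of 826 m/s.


t = d/v = 288/826 = 0.3487 s

0.3487 s


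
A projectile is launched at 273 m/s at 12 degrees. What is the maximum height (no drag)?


H = (v0*sin(theta))^2 / (2g) = (273*sin(12°))^2 / (2*9.81) = 164.2 m

164.2 m


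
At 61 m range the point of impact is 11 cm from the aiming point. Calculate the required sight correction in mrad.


1 mrad subtends 1 cm per 10 m of range, so adj = error_cm / (dist_m / 10) = 11 / (61/10) = 1.803 mrad

1.803 mrad


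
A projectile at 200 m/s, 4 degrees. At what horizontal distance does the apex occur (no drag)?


R = v0^2*sin(2*theta)/g = 200^2*sin(2*4°)/9.81 = 567.474 m
apex_dist = R/2 = 567.474/2 = 283.7 m

283.7 m


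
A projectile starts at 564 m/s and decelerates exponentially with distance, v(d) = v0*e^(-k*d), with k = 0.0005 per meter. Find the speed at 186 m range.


v = v0*exp(-k*d) = 564*exp(-0.0005*186) = 513.9 m/s

513.9 m/s


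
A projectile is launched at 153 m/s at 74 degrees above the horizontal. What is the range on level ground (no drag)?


R = v0^2 * sin(2*theta) / g = 153^2 * sin(2*74°) / 9.81 = 1265 m

1265 m


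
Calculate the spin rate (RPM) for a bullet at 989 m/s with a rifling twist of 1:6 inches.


twist_m = 6*0.0254 = 0.1524 m
spin = v/twist = 989/0.1524 = 6489.501 rev/s
RPM = spin*60 = 6489.501*60 ≈ 389370 RPM

389370 RPM


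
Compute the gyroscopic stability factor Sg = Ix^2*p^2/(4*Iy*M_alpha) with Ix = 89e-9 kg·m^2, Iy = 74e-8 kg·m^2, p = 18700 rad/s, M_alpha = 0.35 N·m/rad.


Sg = Ix^2 * p^2 / (4 * Iy * M_alpha) = (89e-9)^2 * 18700^2 / (4 * 74e-8 * 0.35) = 2.674

2.674


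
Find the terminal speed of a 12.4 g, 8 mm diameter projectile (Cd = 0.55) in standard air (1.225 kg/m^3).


A = pi*(d/2)^2 = pi*(8/2000)^2 = 5.02655e-05 m^2
vt = sqrt(2mg/(Cd*rho*A)) = sqrt(2*0.0124*9.81/(0.55 * 1.225 * 5.02655e-05)) = 84.76 m/s

84.76 m/s


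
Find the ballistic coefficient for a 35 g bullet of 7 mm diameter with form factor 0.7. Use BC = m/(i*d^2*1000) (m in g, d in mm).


BC = m/(i*d^2*1000) = 35/(0.7 * 7^2 * 1000) = 0.00102

0.00102


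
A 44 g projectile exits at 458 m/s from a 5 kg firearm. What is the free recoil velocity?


v_recoil = m_p * v_p / m_gun = 0.044 * 458 / 5 = 4.03 m/s

4.03 m/s


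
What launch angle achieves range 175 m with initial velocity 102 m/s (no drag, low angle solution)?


sin(2*theta) = R*g/v0^2 = 175*9.81/102^2 = 0.165009, theta = arcsin(0.165009)/2 = 4.749°

4.749 degrees


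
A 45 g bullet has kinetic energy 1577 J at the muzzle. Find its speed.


v = sqrt(2*E/m) = sqrt(2*1577/0.045) = 264.7 m/s

264.7 m/s


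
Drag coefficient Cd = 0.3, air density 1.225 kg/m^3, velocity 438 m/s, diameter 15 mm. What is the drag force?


A = pi*(d/2)^2 = pi*(15/2000)^2 = 1.76715e-04 m^2
Fd = 0.5*Cd*rho*A*v^2 = 0.5*0.3*1.225*1.76715e-04*438^2 = 6.229 N

6.229 N


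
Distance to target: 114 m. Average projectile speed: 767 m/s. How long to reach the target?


t = d/v = 114/767 = 0.1486 s

0.1486 s


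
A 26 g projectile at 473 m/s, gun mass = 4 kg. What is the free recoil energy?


v_r = m_p*v_p/m_gun = 0.026*473/4 = 3.0745 m/s, E_r = 0.5*m_gun*v_r^2 = 0.5*4*3.0745^2 = 18.91 J

18.91 J


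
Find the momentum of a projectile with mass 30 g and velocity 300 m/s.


p = m*v = 0.03*300 = 9 kg·m/s

9 kg·m/s


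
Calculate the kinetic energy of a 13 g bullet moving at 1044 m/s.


E = 0.5*m*v^2 = 0.5*0.013*1044^2 = 7085 J

7085 J


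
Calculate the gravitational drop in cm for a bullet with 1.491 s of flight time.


drop = 0.5*g*t^2 = 0.5*9.81*1.491^2 = 10.9042 m ≈ 1090 cm

1090 cm


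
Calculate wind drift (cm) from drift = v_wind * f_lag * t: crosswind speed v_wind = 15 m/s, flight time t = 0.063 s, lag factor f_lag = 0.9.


drift = v_wind * lag * t = 15 * 0.9 * 0.063 = 0.8505 m ≈ 85.05 cm

85.05 cm


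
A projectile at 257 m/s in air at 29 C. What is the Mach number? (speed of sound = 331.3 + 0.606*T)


a = 331.3 + 0.606*(29) = 348.874 m/s
M = v/a = 257/348.874 = 0.7367

0.7367


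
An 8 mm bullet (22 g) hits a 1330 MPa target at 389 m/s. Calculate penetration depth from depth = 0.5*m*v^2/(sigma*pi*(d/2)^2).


A = pi*(d/2)^2 = pi*(8/2)^2 = 50.2655 mm^2
E = 0.5*m*v^2 = 0.5*0.022*389^2 = 1664.53 J
depth = E/(sigma*A) = 1664.53 J / (1330 MPa * 50.2655 mm^2) = 1664.53/(1330 * 50.2655) m = 0.0248983 m ≈ 24.9 mm

24.9 mm


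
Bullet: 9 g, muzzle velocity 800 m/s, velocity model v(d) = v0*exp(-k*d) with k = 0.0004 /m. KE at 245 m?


v = v0*exp(-k*d) = 800*exp(-0.0004*245) = 725.319 m/s
E = 0.5*m*v^2 = 0.5*0.009*725.319^2 = 2367 J

2367 J


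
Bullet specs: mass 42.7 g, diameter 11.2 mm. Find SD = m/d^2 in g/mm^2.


SD = m/d^2 = 42.7/11.2^2 = 0.3404 g/mm^2

0.3404 g/mm^2


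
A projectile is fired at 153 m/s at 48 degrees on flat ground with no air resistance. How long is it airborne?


T = 2*v0*sin(theta)/g = 2*153*sin(48°)/9.81 = 23.18 s

23.18 s


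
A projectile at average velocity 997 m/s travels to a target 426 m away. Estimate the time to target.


t = d/v = 426/997 = 0.4273 s

0.4273 s


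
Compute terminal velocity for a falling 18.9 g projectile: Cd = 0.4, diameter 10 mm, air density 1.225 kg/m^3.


A = pi*(d/2)^2 = pi*(10/2000)^2 = 7.85398e-05 m^2
vt = sqrt(2mg/(Cd*rho*A)) = sqrt(2*0.0189*9.81/(0.4 * 1.225 * 7.85398e-05)) = 98.16 m/s

98.16 m/s


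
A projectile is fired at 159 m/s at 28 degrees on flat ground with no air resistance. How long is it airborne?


T = 2*v0*sin(theta)/g = 2*159*sin(28°)/9.81 = 15.22 s

15.22 s


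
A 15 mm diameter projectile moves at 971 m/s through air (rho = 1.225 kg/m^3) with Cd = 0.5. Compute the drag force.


A = pi*(d/2)^2 = pi*(15/2000)^2 = 1.76715e-04 m^2
Fd = 0.5*Cd*rho*A*v^2 = 0.5*0.5*1.225*1.76715e-04*971^2 = 51.03 N

51.03 N


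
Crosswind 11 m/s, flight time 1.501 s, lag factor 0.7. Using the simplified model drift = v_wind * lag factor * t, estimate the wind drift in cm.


drift = v_wind * lag * t = 11 * 0.7 * 1.501 = 11.5577 m ≈ 1156 cm

1156 cm


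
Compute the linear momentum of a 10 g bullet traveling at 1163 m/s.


p = m*v = 0.01*1163 = 11.63 kg·m/s

11.63 kg·m/s


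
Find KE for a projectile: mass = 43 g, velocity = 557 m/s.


E = 0.5*m*v^2 = 0.5*0.043*557^2 = 6670 J

6670 J


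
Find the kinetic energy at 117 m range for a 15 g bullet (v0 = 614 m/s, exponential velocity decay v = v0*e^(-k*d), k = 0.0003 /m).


v = v0*exp(-k*d) = 614*exp(-0.0003*117) = 592.822 m/s
E = 0.5*m*v^2 = 0.5*0.015*592.822^2 = 2636 J

2636 J


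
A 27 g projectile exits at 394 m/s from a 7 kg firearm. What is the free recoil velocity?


v_recoil = m_p * v_p / m_gun = 0.027 * 394 / 7 = 1.52 m/s

1.52 m/s


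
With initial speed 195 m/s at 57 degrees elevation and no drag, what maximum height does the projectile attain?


H = (v0*sin(theta))^2 / (2g) = (195*sin(57°))^2 / (2*9.81) = 1363 m

1363 m


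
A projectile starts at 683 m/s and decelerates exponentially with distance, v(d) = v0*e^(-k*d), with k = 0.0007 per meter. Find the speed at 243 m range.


v = v0*exp(-k*d) = 683*exp(-0.0007*243) = 576.2 m/s

576.2 m/s


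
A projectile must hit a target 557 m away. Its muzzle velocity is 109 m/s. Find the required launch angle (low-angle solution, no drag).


sin(2*theta) = R*g/v0^2 = 557*9.81/109^2 = 0.459908, theta = arcsin(0.459908)/2 = 13.69°

13.69 degrees


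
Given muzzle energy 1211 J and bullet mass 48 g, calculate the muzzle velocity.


v = sqrt(2*E/m) = sqrt(2*1211/0.048) = 224.6 m/s

224.6 m/s


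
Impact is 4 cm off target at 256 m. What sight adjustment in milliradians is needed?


1 mrad subtends 1 cm per 10 m of range, so adj = error_cm / (dist_m / 10) = 4 / (256/10) = 0.1562 mrad

0.1562 mrad


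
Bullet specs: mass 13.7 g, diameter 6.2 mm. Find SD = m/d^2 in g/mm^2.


SD = m/d^2 = 13.7/6.2^2 = 0.3564 g/mm^2

0.3564 g/mm^2


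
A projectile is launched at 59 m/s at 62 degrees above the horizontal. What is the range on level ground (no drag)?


R = v0^2 * sin(2*theta) / g = 59^2 * sin(2*62°) / 9.81 = 294.2 m

294.2 m


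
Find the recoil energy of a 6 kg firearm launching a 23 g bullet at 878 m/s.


v_r = m_p*v_p/m_gun = 0.023*878/6 = 3.36567 m/s, E_r = 0.5*m_gun*v_r^2 = 0.5*6*3.36567^2 = 33.98 J

33.98 J


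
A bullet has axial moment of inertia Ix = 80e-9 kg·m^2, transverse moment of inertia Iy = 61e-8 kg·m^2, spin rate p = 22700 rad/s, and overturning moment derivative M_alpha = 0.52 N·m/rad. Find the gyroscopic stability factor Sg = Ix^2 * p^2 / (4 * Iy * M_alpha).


Sg = Ix^2 * p^2 / (4 * Iy * M_alpha) = (80e-9)^2 * 22700^2 / (4 * 61e-8 * 0.52) = 2.599

2.599


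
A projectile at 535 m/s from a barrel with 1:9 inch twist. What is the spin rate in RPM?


twist_m = 9*0.0254 = 0.2286 m
spin = v/twist = 535/0.2286 = 2340.332 rev/s
RPM = spin*60 = 2340.332*60 ≈ 140420 RPM

140420 RPM


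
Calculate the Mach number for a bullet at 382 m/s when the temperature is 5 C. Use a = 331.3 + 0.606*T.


a = 331.3 + 0.606*(5) = 334.33 m/s
M = v/a = 382/334.33 = 1.143

1.143


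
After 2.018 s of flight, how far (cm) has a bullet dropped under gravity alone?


drop = 0.5*g*t^2 = 0.5*9.81*2.018^2 = 19.9747 m ≈ 1997 cm

1997 cm


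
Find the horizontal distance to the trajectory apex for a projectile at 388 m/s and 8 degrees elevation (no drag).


R = v0^2*sin(2*theta)/g = 388^2*sin(2*8°)/9.81 = 4229.92 m
apex_dist = R/2 = 4229.92/2 = 2115 m

2115 m


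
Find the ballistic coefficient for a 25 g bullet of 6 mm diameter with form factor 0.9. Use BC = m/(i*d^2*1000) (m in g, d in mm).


BC = m/(i*d^2*1000) = 25/(0.9 * 6^2 * 1000) = 0.0007716

0.0007716


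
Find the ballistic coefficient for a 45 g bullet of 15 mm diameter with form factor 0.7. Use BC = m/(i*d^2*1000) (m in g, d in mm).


BC = m/(i*d^2*1000) = 45/(0.7 * 15^2 * 1000) = 0.0002857

0.0002857


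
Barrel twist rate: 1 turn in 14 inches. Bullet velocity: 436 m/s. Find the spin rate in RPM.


twist_m = 14*0.0254 = 0.3556 m
spin = v/twist = 436/0.3556 = 1226.097 rev/s
RPM = spin*60 = 1226.097*60 ≈ 73566 RPM

73566 RPM


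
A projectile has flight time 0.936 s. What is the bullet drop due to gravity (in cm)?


drop = 0.5*g*t^2 = 0.5*9.81*0.936^2 = 4.29725 m ≈ 429.7 cm

429.7 cm


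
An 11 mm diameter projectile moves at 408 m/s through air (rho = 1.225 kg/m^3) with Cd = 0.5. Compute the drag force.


A = pi*(d/2)^2 = pi*(11/2000)^2 = 9.50332e-05 m^2
Fd = 0.5*Cd*rho*A*v^2 = 0.5*0.5*1.225*9.50332e-05*408^2 = 4.845 N

4.845 N


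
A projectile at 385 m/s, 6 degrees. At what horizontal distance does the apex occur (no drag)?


R = v0^2*sin(2*theta)/g = 385^2*sin(2*6°)/9.81 = 3141.46 m
apex_dist = R/2 = 3141.46/2 = 1571 m

1571 m


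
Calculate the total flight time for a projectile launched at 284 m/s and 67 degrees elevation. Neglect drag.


T = 2*v0*sin(theta)/g = 2*284*sin(67°)/9.81 = 53.3 s

53.3 s


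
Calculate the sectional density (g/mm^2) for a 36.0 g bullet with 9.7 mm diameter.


SD = m/d^2 = 36.0/9.7^2 = 0.3826 g/mm^2

0.3826 g/mm^2


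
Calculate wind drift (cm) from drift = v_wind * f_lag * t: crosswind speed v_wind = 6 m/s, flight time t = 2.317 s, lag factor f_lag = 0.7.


drift = v_wind * lag * t = 6 * 0.7 * 2.317 = 9.7314 m ≈ 973.1 cm

973.1 cm


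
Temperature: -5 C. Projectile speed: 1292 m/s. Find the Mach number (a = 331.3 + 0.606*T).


a = 331.3 + 0.606*(-5) = 328.27 m/s
M = v/a = 1292/328.27 = 3.936

3.936


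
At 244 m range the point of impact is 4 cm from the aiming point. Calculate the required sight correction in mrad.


1 mrad subtends 1 cm per 10 m of range, so adj = error_cm / (dist_m / 10) = 4 / (244/10) = 0.1639 mrad

0.1639 mrad


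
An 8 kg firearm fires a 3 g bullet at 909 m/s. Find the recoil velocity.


v_recoil = m_p * v_p / m_gun = 0.003 * 909 / 8 = 0.3409 m/s

0.3409 m/s


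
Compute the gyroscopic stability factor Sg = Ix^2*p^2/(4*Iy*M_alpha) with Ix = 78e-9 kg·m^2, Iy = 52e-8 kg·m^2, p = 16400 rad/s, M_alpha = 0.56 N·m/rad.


Sg = Ix^2 * p^2 / (4 * Iy * M_alpha) = (78e-9)^2 * 16400^2 / (4 * 52e-8 * 0.56) = 1.405

1.405


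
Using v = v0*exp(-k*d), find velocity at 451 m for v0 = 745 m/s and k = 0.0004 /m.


v = v0*exp(-k*d) = 745*exp(-0.0004*451) = 622 m/s

622 m/s


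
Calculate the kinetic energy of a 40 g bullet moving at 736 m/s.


E = 0.5*m*v^2 = 0.5*0.04*736^2 = 10834 J

10834 J


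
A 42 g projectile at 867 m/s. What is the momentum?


p = m*v = 0.042*867 = 36.41 kg·m/s

36.41 kg·m/s


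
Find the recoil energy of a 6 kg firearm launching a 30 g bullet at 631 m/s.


v_r = m_p*v_p/m_gun = 0.03*631/6 = 3.155 m/s, E_r = 0.5*m_gun*v_r^2 = 0.5*6*3.155^2 = 29.86 J

29.86 J


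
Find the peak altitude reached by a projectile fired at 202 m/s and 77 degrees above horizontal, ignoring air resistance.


H = (v0*sin(theta))^2 / (2g) = (202*sin(77°))^2 / (2*9.81) = 1974 m

1974 m


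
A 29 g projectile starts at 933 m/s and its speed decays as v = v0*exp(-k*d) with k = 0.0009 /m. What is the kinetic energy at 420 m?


v = v0*exp(-k*d) = 933*exp(-0.0009*420) = 639.32 m/s
E = 0.5*m*v^2 = 0.5*0.029*639.32^2 = 5927 J

5927 J


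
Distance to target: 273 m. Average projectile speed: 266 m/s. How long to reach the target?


t = d/v = 273/266 = 1.026 s

1.026 s


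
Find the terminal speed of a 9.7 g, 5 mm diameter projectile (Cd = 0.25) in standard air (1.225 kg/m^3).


A = pi*(d/2)^2 = pi*(5/2000)^2 = 1.96350e-05 m^2
vt = sqrt(2mg/(Cd*rho*A)) = sqrt(2*0.0097*9.81/(0.25 * 1.225 * 1.96350e-05)) = 177.9 m/s

177.9 m/s


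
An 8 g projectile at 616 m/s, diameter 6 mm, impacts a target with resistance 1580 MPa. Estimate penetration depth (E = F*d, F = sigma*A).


A = pi*(d/2)^2 = pi*(6/2)^2 = 28.2743 mm^2
E = 0.5*m*v^2 = 0.5*0.008*616^2 = 1517.82 J
depth = E/(sigma*A) = 1517.82 J / (1580 MPa * 28.2743 mm^2) = 1517.82/(1580 * 28.2743) m = 0.033976 m ≈ 33.98 mm

33.98 mm


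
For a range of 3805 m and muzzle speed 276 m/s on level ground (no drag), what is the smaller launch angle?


sin(2*theta) = R*g/v0^2 = 3805*9.81/276^2 = 0.490011, theta = arcsin(0.490011)/2 = 14.67°

14.67 degrees


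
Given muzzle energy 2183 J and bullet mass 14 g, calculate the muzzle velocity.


v = sqrt(2*E/m) = sqrt(2*2183/0.014) = 558.4 m/s

558.4 m/s


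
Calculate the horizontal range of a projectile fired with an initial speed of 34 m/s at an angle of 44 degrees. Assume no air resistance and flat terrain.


R = v0^2 * sin(2*theta) / g = 34^2 * sin(2*44°) / 9.81 = 117.8 m

117.8 m


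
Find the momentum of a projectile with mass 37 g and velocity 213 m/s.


p = m*v = 0.037*213 = 7.881 kg·m/s

7.881 kg·m/s


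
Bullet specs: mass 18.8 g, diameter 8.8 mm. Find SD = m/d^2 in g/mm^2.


SD = m/d^2 = 18.8/8.8^2 = 0.2428 g/mm^2

0.2428 g/mm^2


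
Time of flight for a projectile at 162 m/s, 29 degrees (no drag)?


T = 2*v0*sin(theta)/g = 2*162*sin(29°)/9.81 = 16.01 s

16.01 s


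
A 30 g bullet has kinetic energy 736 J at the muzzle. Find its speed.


v = sqrt(2*E/m) = sqrt(2*736/0.03) = 221.5 m/s

221.5 m/s


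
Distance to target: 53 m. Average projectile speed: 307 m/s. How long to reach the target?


t = d/v = 53/307 = 0.1726 s

0.1726 s


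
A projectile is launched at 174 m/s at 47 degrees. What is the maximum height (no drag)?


H = (v0*sin(theta))^2 / (2g) = (174*sin(47°))^2 / (2*9.81) = 825.4 m

825.4 m


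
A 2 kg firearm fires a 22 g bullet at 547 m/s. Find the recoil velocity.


v_recoil = m_p * v_p / m_gun = 0.022 * 547 / 2 = 6.017 m/s

6.017 m/s


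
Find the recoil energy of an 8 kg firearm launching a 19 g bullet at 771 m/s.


v_r = m_p*v_p/m_gun = 0.019*771/8 = 1.83112 m/s, E_r = 0.5*m_gun*v_r^2 = 0.5*8*1.83112^2 = 13.41 J

13.41 J


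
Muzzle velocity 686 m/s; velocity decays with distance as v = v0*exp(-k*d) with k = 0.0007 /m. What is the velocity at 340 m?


v = v0*exp(-k*d) = 686*exp(-0.0007*340) = 540.7 m/s

540.7 m/s


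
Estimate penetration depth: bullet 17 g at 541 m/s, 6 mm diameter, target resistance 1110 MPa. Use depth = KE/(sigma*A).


A = pi*(d/2)^2 = pi*(6/2)^2 = 28.2743 mm^2
E = 0.5*m*v^2 = 0.5*0.017*541^2 = 2487.79 J
depth = E/(sigma*A) = 2487.79 J / (1110 MPa * 28.2743 mm^2) = 2487.79/(1110 * 28.2743) m = 0.079268 m ≈ 79.27 mm

79.27 mm


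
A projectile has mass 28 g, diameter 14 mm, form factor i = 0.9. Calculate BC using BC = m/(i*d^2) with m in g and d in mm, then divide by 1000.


BC = m/(i*d^2*1000) = 28/(0.9 * 14^2 * 1000) = 0.0001587

0.0001587


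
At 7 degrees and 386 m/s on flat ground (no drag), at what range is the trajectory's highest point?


R = v0^2*sin(2*theta)/g = 386^2*sin(2*7°)/9.81 = 3674.35 m
apex_dist = R/2 = 3674.35/2 = 1837 m

1837 m


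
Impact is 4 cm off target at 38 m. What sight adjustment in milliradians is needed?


1 mrad subtends 1 cm per 10 m of range, so adj = error_cm / (dist_m / 10) = 4 / (38/10) = 1.053 mrad

1.053 mrad


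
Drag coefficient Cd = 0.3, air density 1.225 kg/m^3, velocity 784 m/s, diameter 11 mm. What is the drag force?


A = pi*(d/2)^2 = pi*(11/2000)^2 = 9.50332e-05 m^2
Fd = 0.5*Cd*rho*A*v^2 = 0.5*0.3*1.225*9.50332e-05*784^2 = 10.73 N

10.73 N


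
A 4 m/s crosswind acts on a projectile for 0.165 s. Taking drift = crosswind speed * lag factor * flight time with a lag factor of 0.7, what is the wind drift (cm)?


drift = v_wind * lag * t = 4 * 0.7 * 0.165 = 0.462 m ≈ 46.2 cm

46.2 cm


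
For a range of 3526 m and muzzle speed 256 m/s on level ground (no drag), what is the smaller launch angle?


sin(2*theta) = R*g/v0^2 = 3526*9.81/256^2 = 0.527802, theta = arcsin(0.527802)/2 = 15.93°

15.93 degrees


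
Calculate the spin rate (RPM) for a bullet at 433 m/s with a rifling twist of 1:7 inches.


twist_m = 7*0.0254 = 0.1778 m
spin = v/twist = 433/0.1778 = 2435.321 rev/s
RPM = spin*60 = 2435.321*60 ≈ 146119 RPM

146119 RPM


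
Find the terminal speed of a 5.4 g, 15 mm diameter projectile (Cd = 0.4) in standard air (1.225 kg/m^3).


A = pi*(d/2)^2 = pi*(15/2000)^2 = 1.76715e-04 m^2
vt = sqrt(2mg/(Cd*rho*A)) = sqrt(2*0.0054*9.81/(0.4 * 1.225 * 1.76715e-04)) = 34.98 m/s

34.98 m/s


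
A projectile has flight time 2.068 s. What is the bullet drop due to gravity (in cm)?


drop = 0.5*g*t^2 = 0.5*9.81*2.068^2 = 20.9768 m ≈ 2098 cm

2098 cm


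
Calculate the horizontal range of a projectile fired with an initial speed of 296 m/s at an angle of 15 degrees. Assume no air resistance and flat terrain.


R = v0^2 * sin(2*theta) / g = 296^2 * sin(2*15°) / 9.81 = 4466 m

4466 m


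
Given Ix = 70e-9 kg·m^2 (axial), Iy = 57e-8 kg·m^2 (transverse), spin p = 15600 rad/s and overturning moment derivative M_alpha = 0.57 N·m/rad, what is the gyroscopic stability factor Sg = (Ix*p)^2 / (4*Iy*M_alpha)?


Sg = Ix^2 * p^2 / (4 * Iy * M_alpha) = (70e-9)^2 * 15600^2 / (4 * 57e-8 * 0.57) = 0.9176

0.9176


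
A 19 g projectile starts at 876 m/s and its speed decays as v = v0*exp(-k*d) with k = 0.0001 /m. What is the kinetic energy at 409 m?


v = v0*exp(-k*d) = 876*exp(-0.0001*409) = 840.894 m/s
E = 0.5*m*v^2 = 0.5*0.019*840.894^2 = 6717 J

6717 J


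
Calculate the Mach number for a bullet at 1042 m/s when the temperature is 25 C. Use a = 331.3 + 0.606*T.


a = 331.3 + 0.606*(25) = 346.45 m/s
M = v/a = 1042/346.45 = 3.008

3.008


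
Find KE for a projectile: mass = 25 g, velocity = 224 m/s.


E = 0.5*m*v^2 = 0.5*0.025*224^2 = 627.2 J

627.2 J


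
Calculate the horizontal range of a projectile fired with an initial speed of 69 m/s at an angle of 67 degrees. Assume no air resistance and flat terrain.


R = v0^2 * sin(2*theta) / g = 69^2 * sin(2*67°) / 9.81 = 349.1 m

349.1 m


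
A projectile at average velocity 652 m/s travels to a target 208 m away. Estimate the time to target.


t = d/v = 208/652 = 0.319 s

0.319 s


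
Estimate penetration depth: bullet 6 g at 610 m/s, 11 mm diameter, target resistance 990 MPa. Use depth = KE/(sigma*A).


A = pi*(d/2)^2 = pi*(11/2)^2 = 95.0332 mm^2
E = 0.5*m*v^2 = 0.5*0.006*610^2 = 1116.3 J
depth = E/(sigma*A) = 1116.3 J / (990 MPa * 95.0332 mm^2) = 1116.3/(990 * 95.0332) m = 0.0118651 m ≈ 11.87 mm

11.87 mm


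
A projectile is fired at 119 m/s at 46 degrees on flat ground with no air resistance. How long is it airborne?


T = 2*v0*sin(theta)/g = 2*119*sin(46°)/9.81 = 17.45 s

17.45 s


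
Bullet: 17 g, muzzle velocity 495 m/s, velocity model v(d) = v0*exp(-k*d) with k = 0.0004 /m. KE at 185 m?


v = v0*exp(-k*d) = 495*exp(-0.0004*185) = 459.692 m/s
E = 0.5*m*v^2 = 0.5*0.017*459.692^2 = 1796 J

1796 J


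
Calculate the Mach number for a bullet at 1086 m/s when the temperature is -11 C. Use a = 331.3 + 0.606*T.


a = 331.3 + 0.606*(-11) = 324.634 m/s
M = v/a = 1086/324.634 = 3.345

3.345


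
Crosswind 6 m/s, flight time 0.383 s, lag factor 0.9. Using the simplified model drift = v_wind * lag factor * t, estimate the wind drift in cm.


drift = v_wind * lag * t = 6 * 0.9 * 0.383 = 2.0682 m ≈ 206.8 cm

206.8 cm


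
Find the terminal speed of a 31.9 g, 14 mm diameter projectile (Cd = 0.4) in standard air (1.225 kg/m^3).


A = pi*(d/2)^2 = pi*(14/2000)^2 = 1.53938e-04 m^2
vt = sqrt(2mg/(Cd*rho*A)) = sqrt(2*0.0319*9.81/(0.4 * 1.225 * 1.53938e-04)) = 91.09 m/s

91.09 m/s


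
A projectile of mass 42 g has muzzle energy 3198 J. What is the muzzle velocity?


v = sqrt(2*E/m) = sqrt(2*3198/0.042) = 390.2 m/s

390.2 m/s


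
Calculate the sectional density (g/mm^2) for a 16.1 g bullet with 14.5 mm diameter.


SD = m/d^2 = 16.1/14.5^2 = 0.07658 g/mm^2

0.07658 g/mm^2


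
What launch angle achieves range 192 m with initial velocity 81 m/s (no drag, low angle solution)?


sin(2*theta) = R*g/v0^2 = 192*9.81/81^2 = 0.287078, theta = arcsin(0.287078)/2 = 8.342°

8.342 degrees


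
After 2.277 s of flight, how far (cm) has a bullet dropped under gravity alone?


drop = 0.5*g*t^2 = 0.5*9.81*2.277^2 = 25.4311 m ≈ 2543 cm

2543 cm


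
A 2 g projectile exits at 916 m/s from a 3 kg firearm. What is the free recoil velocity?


v_recoil = m_p * v_p / m_gun = 0.002 * 916 / 3 = 0.6107 m/s

0.6107 m/s


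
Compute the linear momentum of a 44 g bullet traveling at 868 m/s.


p = m*v = 0.044*868 = 38.19 kg·m/s

38.19 kg·m/s


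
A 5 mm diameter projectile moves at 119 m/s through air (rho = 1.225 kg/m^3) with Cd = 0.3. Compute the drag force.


A = pi*(d/2)^2 = pi*(5/2000)^2 = 1.96350e-05 m^2
Fd = 0.5*Cd*rho*A*v^2 = 0.5*0.3*1.225*1.96350e-05*119^2 = 0.05109 N

0.05109 N


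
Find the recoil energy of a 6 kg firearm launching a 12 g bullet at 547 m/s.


v_r = m_p*v_p/m_gun = 0.012*547/6 = 1.094 m/s, E_r = 0.5*m_gun*v_r^2 = 0.5*6*1.094^2 = 3.591 J

3.591 J


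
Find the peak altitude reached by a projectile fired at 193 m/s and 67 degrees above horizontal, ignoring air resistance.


H = (v0*sin(theta))^2 / (2g) = (193*sin(67°))^2 / (2*9.81) = 1609 m

1609 m


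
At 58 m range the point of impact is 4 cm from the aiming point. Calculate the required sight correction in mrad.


1 mrad subtends 1 cm per 10 m of range, so adj = error_cm / (dist_m / 10) = 4 / (58/10) = 0.6897 mrad

0.6897 mrad


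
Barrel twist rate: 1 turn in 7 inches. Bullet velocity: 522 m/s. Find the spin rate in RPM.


twist_m = 7*0.0254 = 0.1778 m
spin = v/twist = 522/0.1778 = 2935.883 rev/s
RPM = spin*60 = 2935.883*60 ≈ 176153 RPM

176153 RPM


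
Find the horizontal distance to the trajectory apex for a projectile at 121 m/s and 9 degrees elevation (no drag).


R = v0^2*sin(2*theta)/g = 121^2*sin(2*9°)/9.81 = 461.194 m
apex_dist = R/2 = 461.194/2 = 230.6 m

230.6 m


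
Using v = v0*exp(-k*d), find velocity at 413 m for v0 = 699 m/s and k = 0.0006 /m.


v = v0*exp(-k*d) = 699*exp(-0.0006*413) = 545.6 m/s

545.6 m/s


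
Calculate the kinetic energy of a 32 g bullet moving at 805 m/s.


E = 0.5*m*v^2 = 0.5*0.032*805^2 = 10368 J

10368 J


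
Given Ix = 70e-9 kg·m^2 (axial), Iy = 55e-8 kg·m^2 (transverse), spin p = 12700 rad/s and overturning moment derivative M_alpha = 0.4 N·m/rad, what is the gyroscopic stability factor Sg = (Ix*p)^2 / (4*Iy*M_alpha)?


Sg = Ix^2 * p^2 / (4 * Iy * M_alpha) = (70e-9)^2 * 12700^2 / (4 * 55e-8 * 0.4) = 0.8981

0.8981


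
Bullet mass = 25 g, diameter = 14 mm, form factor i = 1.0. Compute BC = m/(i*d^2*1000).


BC = m/(i*d^2*1000) = 25/(1.0 * 14^2 * 1000) = 0.0001276

0.0001276


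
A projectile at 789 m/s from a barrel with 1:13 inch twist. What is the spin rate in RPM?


twist_m = 13*0.0254 = 0.3302 m
spin = v/twist = 789/0.3302 = 2389.461 rev/s
RPM = spin*60 = 2389.461*60 ≈ 143368 RPM

143368 RPM


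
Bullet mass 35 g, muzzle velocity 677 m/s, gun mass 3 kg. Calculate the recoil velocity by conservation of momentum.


v_recoil = m_p * v_p / m_gun = 0.035 * 677 / 3 = 7.898 m/s

7.898 m/s


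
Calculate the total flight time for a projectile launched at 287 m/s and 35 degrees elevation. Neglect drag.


T = 2*v0*sin(theta)/g = 2*287*sin(35°)/9.81 = 33.56 s

33.56 s


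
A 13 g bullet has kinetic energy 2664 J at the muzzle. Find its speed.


v = sqrt(2*E/m) = sqrt(2*2664/0.013) = 640.2 m/s

640.2 m/s


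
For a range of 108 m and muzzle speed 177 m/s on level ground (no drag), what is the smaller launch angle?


sin(2*theta) = R*g/v0^2 = 108*9.81/177^2 = 0.0338179, theta = arcsin(0.0338179)/2 = 0.969°

0.969 degrees


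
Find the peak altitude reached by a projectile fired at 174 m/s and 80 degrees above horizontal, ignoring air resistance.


H = (v0*sin(theta))^2 / (2g) = (174*sin(80°))^2 / (2*9.81) = 1497 m

1497 m


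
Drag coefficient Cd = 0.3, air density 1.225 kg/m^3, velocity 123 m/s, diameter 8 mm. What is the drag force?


A = pi*(d/2)^2 = pi*(8/2000)^2 = 5.02655e-05 m^2
Fd = 0.5*Cd*rho*A*v^2 = 0.5*0.3*1.225*5.02655e-05*123^2 = 0.1397 N

0.1397 N


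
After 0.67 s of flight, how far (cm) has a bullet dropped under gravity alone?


drop = 0.5*g*t^2 = 0.5*9.81*0.67^2 = 2.20185 m ≈ 220.2 cm

220.2 cm


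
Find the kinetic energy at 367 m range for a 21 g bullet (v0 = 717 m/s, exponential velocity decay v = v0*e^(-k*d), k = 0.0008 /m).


v = v0*exp(-k*d) = 717*exp(-0.0008*367) = 534.577 m/s
E = 0.5*m*v^2 = 0.5*0.021*534.577^2 = 3001 J

3001 J


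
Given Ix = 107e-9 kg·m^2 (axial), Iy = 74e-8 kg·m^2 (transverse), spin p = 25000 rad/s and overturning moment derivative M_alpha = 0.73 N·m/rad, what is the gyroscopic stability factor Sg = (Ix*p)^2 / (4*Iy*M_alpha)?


Sg = Ix^2 * p^2 / (4 * Iy * M_alpha) = (107e-9)^2 * 25000^2 / (4 * 74e-8 * 0.73) = 3.312

3.312


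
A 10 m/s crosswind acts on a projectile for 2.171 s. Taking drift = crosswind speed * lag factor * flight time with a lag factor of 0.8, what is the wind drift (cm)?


drift = v_wind * lag * t = 10 * 0.8 * 2.171 = 17.368 m ≈ 1737 cm

1737 cm


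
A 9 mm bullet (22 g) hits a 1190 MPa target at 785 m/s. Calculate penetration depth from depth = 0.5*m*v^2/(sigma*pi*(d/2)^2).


A = pi*(d/2)^2 = pi*(9/2)^2 = 63.6173 mm^2
E = 0.5*m*v^2 = 0.5*0.022*785^2 = 6778.47 J
depth = E/(sigma*A) = 6778.47 J / (1190 MPa * 63.6173 mm^2) = 6778.47/(1190 * 63.6173) m = 0.0895386 m ≈ 89.54 mm

89.54 mm


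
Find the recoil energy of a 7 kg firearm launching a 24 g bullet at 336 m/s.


v_r = m_p*v_p/m_gun = 0.024*336/7 = 1.152 m/s, E_r = 0.5*m_gun*v_r^2 = 0.5*7*1.152^2 = 4.645 J

4.645 J


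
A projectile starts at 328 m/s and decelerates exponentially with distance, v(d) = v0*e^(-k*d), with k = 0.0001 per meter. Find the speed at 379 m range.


v = v0*exp(-k*d) = 328*exp(-0.0001*379) = 315.8 m/s

315.8 m/s


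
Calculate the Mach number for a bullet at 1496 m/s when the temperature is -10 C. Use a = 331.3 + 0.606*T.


a = 331.3 + 0.606*(-10) = 325.24 m/s
M = v/a = 1496/325.24 = 4.6

4.6


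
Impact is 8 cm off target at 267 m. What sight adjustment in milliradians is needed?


1 mrad subtends 1 cm per 10 m of range, so adj = error_cm / (dist_m / 10) = 8 / (267/10) = 0.2996 mrad

0.2996 mrad


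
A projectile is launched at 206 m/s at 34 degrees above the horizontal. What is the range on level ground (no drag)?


R = v0^2 * sin(2*theta) / g = 206^2 * sin(2*34°) / 9.81 = 4011 m

4011 m


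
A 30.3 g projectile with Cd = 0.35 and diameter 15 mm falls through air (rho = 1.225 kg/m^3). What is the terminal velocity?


A = pi*(d/2)^2 = pi*(15/2000)^2 = 1.76715e-04 m^2
vt = sqrt(2mg/(Cd*rho*A)) = sqrt(2*0.0303*9.81/(0.35 * 1.225 * 1.76715e-04)) = 88.58 m/s

88.58 m/s


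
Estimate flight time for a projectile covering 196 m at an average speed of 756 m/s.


t = d/v = 196/756 = 0.2593 s

0.2593 s


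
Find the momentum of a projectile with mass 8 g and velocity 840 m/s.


p = m*v = 0.008*840 = 6.72 kg·m/s

6.72 kg·m/s


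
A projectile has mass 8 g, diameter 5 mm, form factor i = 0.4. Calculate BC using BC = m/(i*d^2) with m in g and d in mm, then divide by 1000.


BC = m/(i*d^2*1000) = 8/(0.4 * 5^2 * 1000) = 0.0008

0.0008


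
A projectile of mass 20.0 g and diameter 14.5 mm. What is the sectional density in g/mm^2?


SD = m/d^2 = 20.0/14.5^2 = 0.09512 g/mm^2

0.09512 g/mm^2
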